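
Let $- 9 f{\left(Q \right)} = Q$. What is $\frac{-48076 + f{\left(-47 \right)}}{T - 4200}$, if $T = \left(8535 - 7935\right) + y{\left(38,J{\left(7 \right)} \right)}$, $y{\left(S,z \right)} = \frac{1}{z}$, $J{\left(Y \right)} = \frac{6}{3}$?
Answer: $\frac{865274}{64791} \approx 13.355$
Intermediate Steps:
$J{\left(Y \right)} = 2$ ($J{\left(Y \right)} = 6 \cdot \frac{1}{3} = 2$)
$f{\left(Q \right)} = - \frac{Q}{9}$
$T = \frac{1201}{2}$ ($T = \left(8535 - 7935\right) + \frac{1}{2} = 600 + \frac{1}{2} = \frac{1201}{2} \approx 600.5$)
$\frac{-48076 + f{\left(-47 \right)}}{T - 4200} = \frac{-48076 - - \frac{47}{9}}{\frac{1201}{2} - 4200} = \frac{-48076 + \frac{47}{9}}{- \frac{7199}{2}} = \left(- \frac{432637}{9}\right) \left(- \frac{2}{7199}\right) = \frac{865274}{64791}$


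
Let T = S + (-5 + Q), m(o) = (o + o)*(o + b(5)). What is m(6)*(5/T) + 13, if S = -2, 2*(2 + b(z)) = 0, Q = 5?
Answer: -107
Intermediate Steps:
b(z) = -2 (b(z) = -2 + (½)*0 = -2 + 0 = -2)
m(o) = 2*o*(-2 + o) (m(o) = (o + o)*(o - 2) = (2*o)*(-2 + o) = 2*o*(-2 + o))
T = -2 (T = -2 + (-5 + 5) = -2 + 0 = -2)
m(6)*(5/T) + 13 = (2*6*(-2 + 6))*(5/(-2)) + 13 = (2*6*4)*(5*(-½)) + 13 = 48*(-5/2) + 13 = -120 + 13 = -107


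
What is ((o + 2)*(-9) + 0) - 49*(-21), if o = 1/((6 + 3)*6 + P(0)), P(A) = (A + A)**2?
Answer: 6065/6 ≈ 1010.8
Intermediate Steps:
P(A) = 4*A**2 (P(A) = (2*A)**2 = 4*A**2)
o = 1/54 (o = 1/((6 + 3)*6 + 4*0**2) = 1/(9*6 + 4*0) = 1/(54 + 0) = 1/54 ≈ 0.018519)
((o + 2)*(-9) + 0) - 49*(-21) = ((1/54 + 2)*(-9) + 0) - 49*(-21) = ((109/54)*(-9) + 0) + 1029 = (-109/6 + 0) + 1029 = -109/6 + 1029 = 6065/6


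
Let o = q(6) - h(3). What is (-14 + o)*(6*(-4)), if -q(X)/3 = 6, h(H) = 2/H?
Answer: 784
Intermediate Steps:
q(X) = -18 (q(X) = -3*6 = -18)
o = -56/3 (o = -18 - 2/3 = -56/3 ≈ -18.667)
(-14 + o)*(6*(-4)) = (-14 - 56/3)*(6*(-4)) = -98/3*(-24) = 784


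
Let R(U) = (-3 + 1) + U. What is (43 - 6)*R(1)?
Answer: -37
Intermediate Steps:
R(U) = -2 + U
(43 - 6)*R(1) = (43 - 6)*(-2 + 1) = 37*(-1) = -37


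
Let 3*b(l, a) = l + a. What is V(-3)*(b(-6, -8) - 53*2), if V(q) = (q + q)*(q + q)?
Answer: -3984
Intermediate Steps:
b(l, a) = a/3 + l/3 (b(l, a) = (l + a)/3 = (a + l)/3 = a/3 + l/3)
V(q) = 4*q² (V(q) = (2*q)*(2*q) = 4*q²)
V(-3)*(b(-6, -8) - 53*2) = (4*(-3)²)*(((⅓)*(-8) + (⅓)*(-6)) - 53*2) = (4*9)*((-8/3 - 2) - 106) = 36*(-14/3 - 106) = 36*(-332/3) = -3984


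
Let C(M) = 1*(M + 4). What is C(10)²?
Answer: 196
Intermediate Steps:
C(M) = 4 + M (C(M) = 1*(4 + M) = 4 + M)
C(10)² = (4 + 10)² = 14² = 196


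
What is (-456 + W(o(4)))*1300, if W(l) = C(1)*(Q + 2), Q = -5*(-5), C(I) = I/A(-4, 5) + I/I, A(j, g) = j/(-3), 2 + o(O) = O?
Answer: -531375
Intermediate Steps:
o(O) = -2 + O
A(j, g) = -j/3 (A(j, g) = j*(-1/3) = -j/3)
C(I) = 1 + 3*I/4 (C(I) = I/((-1/3*(-4))) + I/I = I/(4/3) + 1 = I*(3/4) + 1 = 3*I/4 + 1 = 1 + 3*I/4)
Q = 25
W(l) = 189/4 (W(l) = (1 + (3/4)*1)*(25 + 2) = (1 + 3/4)*27 = (7/4)*27 = 189/4)
(-456 + W(o(4)))*1300 = (-456 + 189/4)*1300 = -1635/4*1300 = -531375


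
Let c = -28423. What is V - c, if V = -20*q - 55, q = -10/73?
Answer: 2071064/73 ≈ 28371.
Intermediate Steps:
q = -10/73 (q = -10*1/73 = -10/73 ≈ -0.13699)
V = -3815/73 (V = -20*(-10/73) - 55 = 200/73 - 55 = -3815/73 ≈ -52.260)
V - c = -3815/73 - 1*(-28423) = -3815/73 + 28423 = 2071064/73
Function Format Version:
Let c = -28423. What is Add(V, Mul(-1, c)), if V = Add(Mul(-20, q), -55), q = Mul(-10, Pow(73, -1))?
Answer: Rational(2071064, 73) ≈ 28371.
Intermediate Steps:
q = Rational(-10, 73) (q = Mul(-10, Rational(1, 73)) = Rational(-10, 73) ≈ -0.13699)
V = Rational(-3815, 73) (V = Add(Mul(-20, Rational(-10, 73)), -55) = Add(Rational(200, 73), -55) = Rational(-3815, 73) ≈ -52.260)
Add(V, Mul(-1, c)) = Add(Rational(-3815, 73), Mul(-1, -28423)) = Add(Rational(-3815, 73), 28423) = Rational(2071064, 73)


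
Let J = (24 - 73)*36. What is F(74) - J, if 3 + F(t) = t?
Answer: 1835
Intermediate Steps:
J = -1764 (J = -49*36 = -1764)
F(t) = -3 + t
F(74) - J = (-3 + 74) - 1*(-1764) = 71 + 1764 = 1835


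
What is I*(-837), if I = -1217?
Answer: 1018629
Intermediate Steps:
I*(-837) = -1217*(-837) = 1018629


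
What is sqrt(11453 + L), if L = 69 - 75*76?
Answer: sqrt(5822) ≈ 76.302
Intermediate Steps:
L = -5631 (L = 69 - 5700 = -5631)
sqrt(11453 + L) = sqrt(11453 - 5631) = sqrt(5822)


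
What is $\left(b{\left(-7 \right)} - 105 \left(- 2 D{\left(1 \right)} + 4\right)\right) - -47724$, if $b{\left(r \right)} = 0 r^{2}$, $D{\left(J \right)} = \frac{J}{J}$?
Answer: $47514$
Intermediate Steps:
$D{\left(J \right)} = 1$
$b{\left(r \right)} = 0$
$\left(b{\left(-7 \right)} - 105 \left(- 2 D{\left(1 \right)} + 4\right)\right) - -47724 = \left(0 - 105 \left(\left(-2\right) 1 + 4\right)\right) - -47724 = \left(0 - 105 \left(-2 + 4\right)\right) + 47724 = \left(0 - 210\right) + 47724 = -210 + 47724 = 47514$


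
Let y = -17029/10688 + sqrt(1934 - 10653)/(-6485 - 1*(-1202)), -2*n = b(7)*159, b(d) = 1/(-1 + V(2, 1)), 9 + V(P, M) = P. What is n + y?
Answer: 89183/10688 - I*sqrt(8719)/5283 ≈ 8.3442 - 0.017675*I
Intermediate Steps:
V(P, M) = -9 + P
b(d) = -1/8 (b(d) = 1/(-1 + (-9 + 2)) = 1/(-1 - 7) = 1/(-8) = -1/8)
n = 159/16 (n = -(-1)*159/16 = -1/2*(-159/8) = 159/16 ≈ 9.9375)
y = -17029/10688 - I*sqrt(8719)/5283 (y = -17029*1/10688 + sqrt(-8719)/(-6485 + 1202) = -17029/10688 + (I*sqrt(8719))/(-5283) = -17029/10688 + (I*sqrt(8719))*(-1/5283) = -17029/10688 - I*sqrt(8719)/5283 ≈ -1.5933 - 0.017675*I)
n + y = 159/16 + (-17029/10688 - I*sqrt(8719)/5283) = 89183/10688 - I*sqrt(8719)/5283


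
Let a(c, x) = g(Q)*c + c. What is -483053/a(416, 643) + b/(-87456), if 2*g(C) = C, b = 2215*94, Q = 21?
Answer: -337827811/3268668 ≈ -103.35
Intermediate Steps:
b = 208210
g(C) = C/2
a(c, x) = 23*c/2 (a(c, x) = ((½)*21)*c + c = 21*c/2 + c = 23*c/2)
-483053/a(416, 643) + b/(-87456) = -483053/((23/2)*416) + 208210/(-87456) = -483053/4784 + 208210*(-1/87456) = -483053*1/4784 - 104105/43728 = -483053/4784 - 104105/43728 = -337827811/3268668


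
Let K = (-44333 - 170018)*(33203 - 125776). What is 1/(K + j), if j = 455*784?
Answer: 1/19843471843 ≈ 5.0394e-11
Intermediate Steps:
K = 19843115123 (K = -214351*(-92573) = 19843115123)
j = 356720
1/(K + j) = 1/(19843115123 + 356720) = 1/19843471843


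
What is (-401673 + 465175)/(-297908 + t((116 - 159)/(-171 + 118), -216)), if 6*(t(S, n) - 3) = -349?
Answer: -381012/1787779 ≈ -0.21312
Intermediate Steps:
t(S, n) = -331/6 (t(S, n) = 3 + (⅙)*(-349) = 3 - 349/6 = -331/6)
(-401673 + 465175)/(-297908 + t((116 - 159)/(-171 + 118), -216)) = (-401673 + 465175)/(-297908 - 331/6) = 63502/(-1787779/6) = 63502*(-6/1787779) = -381012/1787779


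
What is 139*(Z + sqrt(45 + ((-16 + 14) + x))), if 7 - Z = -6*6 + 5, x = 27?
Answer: 5282 + 139*sqrt(70) ≈ 6445.0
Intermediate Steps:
Z = 38 (Z = 7 - (-6*6 + 5) = 7 - (-36 + 5) = 7 - 1*(-31) = 7 + 31 = 38)
139*(Z + sqrt(45 + ((-16 + 14) + x))) = 139*(38 + sqrt(45 + ((-16 + 14) + 27))) = 139*(38 + sqrt(45 + (-2 + 27))) = 139*(38 + sqrt(45 + 25)) = 139*(38 + sqrt(70)) = 5282 + 139*sqrt(70)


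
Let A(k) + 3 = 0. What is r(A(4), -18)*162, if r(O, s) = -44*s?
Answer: 128304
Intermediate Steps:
A(k) = -3 (A(k) = -3 + 0 = -3)
r(O, s) = -44*s
r(A(4), -18)*162 = -44*(-18)*162 = 792*162 = 128304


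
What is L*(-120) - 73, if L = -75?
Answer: 8927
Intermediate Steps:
L*(-120) - 73 = -75*(-120) - 73 = 9000 - 73 = 8927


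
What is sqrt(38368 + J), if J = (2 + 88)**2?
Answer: 2*sqrt(11617) ≈ 215.56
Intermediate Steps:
J = 8100 (J = 90**2 = 8100)
sqrt(38368 + J) = sqrt(38368 + 8100) = sqrt(46468) = 2*sqrt(11617)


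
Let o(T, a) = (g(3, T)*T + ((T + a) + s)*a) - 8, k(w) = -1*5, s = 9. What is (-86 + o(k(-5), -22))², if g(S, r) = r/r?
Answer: 88209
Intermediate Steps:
g(S, r) = 1
k(w) = -5
o(T, a) = -8 + T + a*(9 + T + a) (o(T, a) = (1*T + ((T + a) + 9)*a) - 8 = (T + (9 + T + a)*a) - 8 = (T + a*(9 + T + a)) - 8 = -8 + T + a*(9 + T + a))
(-86 + o(k(-5), -22))² = (-86 + (-8 - 5 + (-22)² + 9*(-22) - 5*(-22)))² = (-86 + (-8 - 5 + 484 - 198 + 110))² = (-86 + 383)² = 297² = 88209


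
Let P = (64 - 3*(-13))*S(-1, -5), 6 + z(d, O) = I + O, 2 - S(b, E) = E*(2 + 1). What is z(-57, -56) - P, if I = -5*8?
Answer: -1853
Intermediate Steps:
S(b, E) = 2 - 3*E (S(b, E) = 2 - E*(2 + 1) = 2 - E*3 = 2 - 3*E)
I = -40
z(d, O) = -46 + O (z(d, O) = -6 + (-40 + O) = -46 + O)
P = 1751 (P = (64 - 3*(-13))*(2 - 3*(-5)) = (64 + 39)*(2 + 15) = 103*17 = 1751)
z(-57, -56) - P = (-46 - 56) - 1*1751 = -102 - 1751 = -1853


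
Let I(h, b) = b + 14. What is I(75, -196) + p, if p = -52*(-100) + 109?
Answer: 5127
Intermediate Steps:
p = 5309 (p = 5200 + 109 = 5309)
I(h, b) = 14 + b
I(75, -196) + p = (14 - 196) + 5309 = -182 + 5309 = 5127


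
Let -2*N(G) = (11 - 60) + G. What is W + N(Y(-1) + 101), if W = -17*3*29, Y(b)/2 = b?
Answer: -1504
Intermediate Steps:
Y(b) = 2*b
W = -1479 (W = -51*29 = -1479)
N(G) = 49/2 - G/2 (N(G) = -((11 - 60) + G)/2 = -(-49 + G)/2 = 49/2 - G/2)
W + N(Y(-1) + 101) = -1479 + (49/2 - (2*(-1) + 101)/2) = -1479 + (49/2 - (-2 + 101)/2) = -1479 + (49/2 - ½*99) = -1479 + (49/2 - 99/2) = -1479 - 25 = -1504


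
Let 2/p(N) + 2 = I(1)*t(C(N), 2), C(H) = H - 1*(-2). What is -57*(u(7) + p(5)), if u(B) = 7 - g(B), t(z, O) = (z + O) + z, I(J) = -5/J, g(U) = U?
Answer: 57/41 ≈ 1.3902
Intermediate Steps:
C(H) = 2 + H (C(H) = H + 2 = 2 + H)
t(z, O) = O + 2*z (t(z, O) = (O + z) + z = O + 2*z)
u(B) = 7 - B
p(N) = 2/(-32 - 10*N) (p(N) = 2/(-2 + (-5/1)*(2 + 2*(2 + N))) = 2/(-2 + (-5*1)*(2 + (4 + 2*N))) = 2/(-2 - 5*(6 + 2*N)) = 2/(-2 + (-30 - 10*N)) = 2/(-32 - 10*N))
-57*(u(7) + p(5)) = -57*((7 - 1*7) + 1/(-16 - 5*5)) = -57*((7 - 7) + 1/(-16 - 25)) = -57*(0 + 1/(-41)) = -57*(0 - 1/41) = -57*(-1/41) = 57/41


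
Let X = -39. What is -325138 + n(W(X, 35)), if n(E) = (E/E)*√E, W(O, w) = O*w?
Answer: -325138 + I*√1365 ≈ -3.2514e+5 + 36.946*I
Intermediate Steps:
n(E) = √E (n(E) = 1*√E = √E)
-325138 + n(W(X, 35)) = -325138 + √(-39*35) = -325138 + √(-1365) = -325138 + I*√1365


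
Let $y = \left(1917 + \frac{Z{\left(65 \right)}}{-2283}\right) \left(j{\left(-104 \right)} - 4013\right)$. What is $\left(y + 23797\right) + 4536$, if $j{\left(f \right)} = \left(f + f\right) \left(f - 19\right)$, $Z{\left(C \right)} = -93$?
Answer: $\frac{31490803041}{761} \approx 4.1381 \cdot 10^{7}$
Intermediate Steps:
$j{\left(f \right)} = 2 f \left(-19 + f\right)$
$y = \frac{31469241628}{761}$ ($y = \left(1917 - \frac{93}{-2283}\right) \left(2 \left(-104\right) \left(-19 - 104\right) - 4013\right) = \left(1917 - - \frac{31}{761}\right) \left(2 \left(-104\right) \left(-123\right) - 4013\right) = \left(1917 + \frac{31}{761}\right) \left(25584 - 4013\right) = \frac{1458868}{761} \cdot 21571 = \frac{31469241628}{761} \approx 4.1353 \cdot 10^{7}$)
$\left(y + 23797\right) + 4536 = \left(\frac{31469241628}{761} + 23797\right) + 4536 = \frac{31487351145}{761} + 4536 = \frac{31490803041}{761}$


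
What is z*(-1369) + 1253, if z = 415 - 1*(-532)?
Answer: -1295190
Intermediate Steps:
z = 947 (z = 415 + 532 = 947)
z*(-1369) + 1253 = 947*(-1369) + 1253 = -1296443 + 1253 = -1295190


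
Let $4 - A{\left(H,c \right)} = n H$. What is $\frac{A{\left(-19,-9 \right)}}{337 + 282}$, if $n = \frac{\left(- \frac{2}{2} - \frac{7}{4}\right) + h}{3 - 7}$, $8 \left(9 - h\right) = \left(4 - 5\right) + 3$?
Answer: $- \frac{49}{1238} \approx -0.03958$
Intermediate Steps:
$h = \frac{35}{4}$ ($h = 9 - \frac{\left(4 - 5\right) + 3}{8} = 9 - \frac{-1 + 3}{8} = 9 - \frac{1}{4} = \frac{35}{4} \approx 8.75$)
$n = - \frac{3}{2}$ ($n = \frac{\left(- \frac{2}{2} - \frac{7}{4}\right) + \frac{35}{4}}{3 - 7} = \frac{\left(\left(-2\right) \frac{1}{2} - \frac{7}{4}\right) + \frac{35}{4}}{-4} = \left(\left(-1 - \frac{7}{4}\right) + \frac{35}{4}\right) \left(- \frac{1}{4}\right) = \left(- \frac{11}{4} + \frac{35}{4}\right) \left(- \frac{1}{4}\right) = 6 \left(- \frac{1}{4}\right) = - \frac{3}{2} \approx -1.5$)
$A{\left(H,c \right)} = 4 + \frac{3 H}{2}$ ($A{\left(H,c \right)} = 4 - - \frac{3 H}{2} = 4 + \frac{3 H}{2}$)
$\frac{A{\left(-19,-9 \right)}}{337 + 282} = \frac{4 + \frac{3}{2} \left(-19\right)}{337 + 282} = \frac{4 - \frac{57}{2}}{619} = \left(- \frac{49}{2}\right) \frac{1}{619} = - \frac{49}{1238}$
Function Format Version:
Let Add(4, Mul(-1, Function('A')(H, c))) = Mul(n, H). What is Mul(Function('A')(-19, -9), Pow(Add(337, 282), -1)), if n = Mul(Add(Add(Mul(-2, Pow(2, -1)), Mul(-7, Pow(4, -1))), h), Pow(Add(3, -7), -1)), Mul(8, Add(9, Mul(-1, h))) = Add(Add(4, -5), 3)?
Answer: Rational(-49, 1238) ≈ -0.039580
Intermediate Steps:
h = Rational(35, 4) (h = Add(9, Mul(Rational(-1, 8), Add(Add(4, -5), 3))) = Add(9, Mul(Rational(-1, 8), Add(-1, 3))) = Add(9, Mul(Rational(-1, 8), 2)) = Add(9, Rational(-1, 4)) = Rational(35, 4) ≈ 8.7500)
n = Rational(-3, 2) (n = Mul(Add(Add(Mul(-2, Pow(2, -1)), Mul(-7, Pow(4, -1))), Rational(35, 4)), Pow(Add(3, -7), -1)) = Mul(Add(Add(Mul(-2, Rational(1, 2)), Mul(-7, Rational(1, 4))), Rational(35, 4)), Pow(-4, -1)) = Mul(Add(Add(-1, Rational(-7, 4)), Rational(35, 4)), Rational(-1, 4)) = Mul(Add(Rational(-11, 4), Rational(35, 4)), Rational(-1, 4)) = Mul(6, Rational(-1, 4)) = Rational(-3, 2) ≈ -1.5000)
Function('A')(H, c) = Add(4, Mul(Rational(3, 2), H)) (Function('A')(H, c) = Add(4, Mul(-1, Mul(Rational(-3, 2), H))) = Add(4, Mul(Rational(3, 2), H)))
Mul(Function('A')(-19, -9), Pow(Add(337, 282), -1)) = Mul(Add(4, Mul(Rational(3, 2), -19)), Pow(Add(337, 282), -1)) = Mul(Add(4, Rational(-57, 2)), Pow(619, -1)) = Mul(Rational(-49, 2), Rational(1, 619)) = Rational(-49, 1238)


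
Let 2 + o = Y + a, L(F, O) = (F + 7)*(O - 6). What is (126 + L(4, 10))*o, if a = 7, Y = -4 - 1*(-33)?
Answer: 5780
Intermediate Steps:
L(F, O) = (-6 + O)*(7 + F) (L(F, O) = (7 + F)*(-6 + O) = (-6 + O)*(7 + F))
Y = 29 (Y = -4 + 33 = 29)
o = 34 (o = -2 + (29 + 7) = -2 + 36 = 34)
(126 + L(4, 10))*o = (126 + (-42 - 6*4 + 7*10 + 4*10))*34 = (126 + (-42 - 24 + 70 + 40))*34 = (126 + 44)*34 = 170*34 = 5780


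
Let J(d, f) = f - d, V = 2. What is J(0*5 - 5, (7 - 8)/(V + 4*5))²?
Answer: 11881/484 ≈ 24.548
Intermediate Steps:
J(0*5 - 5, (7 - 8)/(V + 4*5))² = ((7 - 8)/(2 + 4*5) - (0*5 - 5))² = (-1/(2 + 20) - (0 - 5))² = (-1/22 - 1*(-5))² = (-1*1/22 + 5)² = (-1/22 + 5)² = (109/22)² = 11881/484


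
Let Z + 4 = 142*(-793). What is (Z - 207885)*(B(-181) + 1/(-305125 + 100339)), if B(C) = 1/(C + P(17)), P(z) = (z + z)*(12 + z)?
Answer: -1867854017/4710078 ≈ -396.57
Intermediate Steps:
Z = -112610 (Z = -4 + 142*(-793) = -4 - 112606 = -112610)
P(z) = 2*z*(12 + z) (P(z) = (2*z)*(12 + z) = 2*z*(12 + z))
B(C) = 1/(986 + C) (B(C) = 1/(C + 2*17*(12 + 17)) = 1/(C + 2*17*29) = 1/(C + 986) = 1/(986 + C))
(Z - 207885)*(B(-181) + 1/(-305125 + 100339)) = (-112610 - 207885)*(1/(986 - 181) + 1/(-305125 + 100339)) = -320495*(1/805 + 1/(-204786)) = -320495*(1/805 - 1/204786) = -320495*203981/164852730 = -1867854017/4710078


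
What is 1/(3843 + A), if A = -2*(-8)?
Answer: 1/3859 ≈ 0.00025913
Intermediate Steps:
A = 16
1/(3843 + A) = 1/(3843 + 16) = 1/3859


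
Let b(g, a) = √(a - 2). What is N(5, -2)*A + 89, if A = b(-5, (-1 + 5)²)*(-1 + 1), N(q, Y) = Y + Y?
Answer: 89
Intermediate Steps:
N(q, Y) = 2*Y
b(g, a) = √(-2 + a)
A = 0 (A = √(-2 + (-1 + 5)²)*(-1 + 1) = √(-2 + 4²)*0 = √(-2 + 16)*0 = √14*0 = 0)
N(5, -2)*A + 89 = (2*(-2))*0 + 89 = -4*0 + 89 = 0 + 89 = 89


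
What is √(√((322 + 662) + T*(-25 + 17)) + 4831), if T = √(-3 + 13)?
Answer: √(4831 + 2*√2*√(123 - √10)) ≈ 69.728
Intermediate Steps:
T = √10 ≈ 3.1623
√(√((322 + 662) + T*(-25 + 17)) + 4831) = √(√((322 + 662) + √10*(-25 + 17)) + 4831) = √(√(984 + √10*(-8)) + 4831) = √(√(984 - 8*√10) + 4831) = √(4831 + √(984 - 8*√10))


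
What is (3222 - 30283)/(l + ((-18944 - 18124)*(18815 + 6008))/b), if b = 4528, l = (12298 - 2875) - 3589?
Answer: 30633052/223430653 ≈ 0.13710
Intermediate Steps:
l = 5834 (l = 9423 - 3589 = 5834)
(3222 - 30283)/(l + ((-18944 - 18124)*(18815 + 6008))/b) = (3222 - 30283)/(5834 + ((-18944 - 18124)*(18815 + 6008))/4528) = -27061/(5834 - 37068*24823*(1/4528)) = -27061/(5834 - 920138964*1/4528) = -27061/(5834 - 230034741/1132) = -27061/(-223430653/1132) = -27061*(-1132/223430653) = 30633052/223430653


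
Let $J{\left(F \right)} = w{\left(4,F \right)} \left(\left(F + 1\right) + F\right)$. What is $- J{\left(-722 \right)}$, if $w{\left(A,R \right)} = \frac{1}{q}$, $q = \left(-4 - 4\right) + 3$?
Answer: $- \frac{1443}{5} \approx -288.6$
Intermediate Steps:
$q = -5$ ($q = -8 + 3 = -5$)
$w{\left(A,R \right)} = - \frac{1}{5}$ ($w{\left(A,R \right)} = \frac{1}{-5} = - \frac{1}{5}$)
$J{\left(F \right)} = - \frac{1}{5} - \frac{2 F}{5}$ ($J{\left(F \right)} = - \frac{\left(F + 1\right) + F}{5} = - \frac{\left(1 + F\right) + F}{5} = - \frac{1 + 2 F}{5} = - \frac{1}{5} - \frac{2 F}{5}$)
$- J{\left(-722 \right)} = - (- \frac{1}{5} - - \frac{1444}{5}) = - (- \frac{1}{5} + \frac{1444}{5}) = \left(-1\right) \frac{1443}{5} = - \frac{1443}{5}$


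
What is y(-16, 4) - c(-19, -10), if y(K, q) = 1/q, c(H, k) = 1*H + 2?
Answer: 69/4 ≈ 17.250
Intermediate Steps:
c(H, k) = 2 + H (c(H, k) = H + 2 = 2 + H)
y(-16, 4) - c(-19, -10) = 1/4 - (2 - 19) = ¼ - 1*(-17) = ¼ + 17 = 69/4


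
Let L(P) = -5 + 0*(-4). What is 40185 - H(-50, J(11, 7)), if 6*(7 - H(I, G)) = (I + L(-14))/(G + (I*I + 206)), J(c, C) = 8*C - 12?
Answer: 12053399/300 ≈ 40178.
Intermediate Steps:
L(P) = -5 (L(P) = -5 + 0 = -5)
J(c, C) = -12 + 8*C
H(I, G) = 7 - (-5 + I)/(6*(206 + G + I²)) (H(I, G) = 7 - (I - 5)/(6*(G + (I*I + 206))) = 7 - (-5 + I)/(6*(G + (I² + 206))) = 7 - (-5 + I)/(6*(G + (206 + I²))) = 7 - (-5 + I)/(6*(206 + G + I²)))
40185 - H(-50, J(11, 7)) = 40185 - (8657 - 1*(-50) + 42*(-12 + 8*7) + 42*(-50)²)/(6*(206 + (-12 + 8*7) + (-50)²)) = 40185 - (8657 + 50 + 42*(-12 + 56) + 42*2500)/(6*(206 + (-12 + 56) + 2500)) = 40185 - (8657 + 50 + 42*44 + 105000)/(6*(206 + 44 + 2500)) = 40185 - (8657 + 50 + 1848 + 105000)/(6*2750) = 40185 - 115555/(6*2750) = 40185 - 1*2101/300 = 40185 - 2101/300 = 12053399/300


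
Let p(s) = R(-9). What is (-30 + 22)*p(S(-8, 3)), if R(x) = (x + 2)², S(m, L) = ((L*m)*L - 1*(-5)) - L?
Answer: -392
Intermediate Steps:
S(m, L) = 5 - L + m*L² (S(m, L) = (m*L² + 5) - L = (5 + m*L²) - L = 5 - L + m*L²)
R(x) = (2 + x)²
p(s) = 49 (p(s) = (2 - 9)² = (-7)² = 49)
(-30 + 22)*p(S(-8, 3)) = (-30 + 22)*49 = -8*49 = -392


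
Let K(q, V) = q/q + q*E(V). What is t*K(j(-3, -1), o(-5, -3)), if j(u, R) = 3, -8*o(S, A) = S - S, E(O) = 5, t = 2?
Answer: 32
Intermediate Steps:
o(S, A) = 0 (o(S, A) = -(S - S)/8 = -⅛*0 = 0)
K(q, V) = 1 + 5*q (K(q, V) = q/q + q*5 = 1 + 5*q)
t*K(j(-3, -1), o(-5, -3)) = 2*(1 + 5*3) = 2*(1 + 15) = 2*16 = 32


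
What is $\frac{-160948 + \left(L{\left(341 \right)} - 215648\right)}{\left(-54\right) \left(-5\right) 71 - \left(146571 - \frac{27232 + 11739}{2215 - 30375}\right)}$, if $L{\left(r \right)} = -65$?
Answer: $\frac{10606773760}{3587651131} \approx 2.9565$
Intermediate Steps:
$\frac{-160948 + \left(L{\left(341 \right)} - 215648\right)}{\left(-54\right) \left(-5\right) 71 - \left(146571 - \frac{27232 + 11739}{2215 - 30375}\right)} = \frac{-160948 - 215713}{\left(-54\right) \left(-5\right) 71 - \left(146571 - \frac{27232 + 11739}{2215 - 30375}\right)} = \frac{-160948 - 215713}{270 \cdot 71 - \left(146571 + \frac{38971}{28160}\right)} = - \frac{376661}{19170 + \left(\left(38971 \left(- \frac{1}{28160}\right) - 19417\right) - 127154\right)} = - \frac{376661}{19170 - \frac{4127478331}{28160}} = - \frac{376661}{- \frac{3587651131}{28160}} = \left(-376661\right) \left(- \frac{28160}{3587651131}\right) = \frac{10606773760}{3587651131}$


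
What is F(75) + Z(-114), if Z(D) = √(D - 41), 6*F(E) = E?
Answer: 25/2 + I*√155 ≈ 12.5 + 12.45*I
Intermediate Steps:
F(E) = E/6
Z(D) = √(-41 + D)
F(75) + Z(-114) = (⅙)*75 + √(-41 - 114) = 25/2 + √(-155) = 25/2 + I*√155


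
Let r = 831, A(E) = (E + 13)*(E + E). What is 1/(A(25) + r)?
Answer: 1/2731 ≈ 0.00036617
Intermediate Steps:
A(E) = 2*E*(13 + E) (A(E) = (13 + E)*(2*E) = 2*E*(13 + E))
1/(A(25) + r) = 1/(2*25*(13 + 25) + 831) = 1/(2*25*38 + 831) = 1/(1900 + 831) = 1/2731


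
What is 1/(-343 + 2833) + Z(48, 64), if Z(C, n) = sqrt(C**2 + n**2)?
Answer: 199201/2490 ≈ 80.000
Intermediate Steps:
1/(-343 + 2833) + Z(48, 64) = 1/(-343 + 2833) + sqrt(48**2 + 64**2) = 1/2490 + sqrt(2304 + 4096) = 1/2490 + sqrt(6400) = 1/2490 + 80 = 199201/2490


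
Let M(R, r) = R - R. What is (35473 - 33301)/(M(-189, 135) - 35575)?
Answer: -2172/35575 ≈ -0.061054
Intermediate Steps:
M(R, r) = 0
(35473 - 33301)/(M(-189, 135) - 35575) = (35473 - 33301)/(0 - 35575) = 2172/(-35575) = 2172*(-1/35575) = -2172/35575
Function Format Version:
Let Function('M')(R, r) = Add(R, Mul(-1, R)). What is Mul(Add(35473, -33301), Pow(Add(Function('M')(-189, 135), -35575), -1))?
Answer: Rational(-2172, 35575) ≈ -0.061054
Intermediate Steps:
Function('M')(R, r) = 0
Mul(Add(35473, -33301), Pow(Add(Function('M')(-189, 135), -35575), -1)) = Mul(Add(35473, -33301), Pow(Add(0, -35575), -1)) = Mul(2172, Pow(-35575, -1)) = Mul(2172, Rational(-1, 35575)) = Rational(-2172, 35575)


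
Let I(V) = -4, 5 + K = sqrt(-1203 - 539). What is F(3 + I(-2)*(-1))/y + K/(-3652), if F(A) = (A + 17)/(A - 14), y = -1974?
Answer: 26123/8410556 - I*sqrt(1742)/3652 ≈ 0.003106 - 0.011429*I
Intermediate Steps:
K = -5 + I*sqrt(1742) (K = -5 + sqrt(-1203 - 539) = -5 + sqrt(-1742) = -5 + I*sqrt(1742) ≈ -5.0 + 41.737*I)
F(A) = (17 + A)/(-14 + A)
F(3 + I(-2)*(-1))/y + K/(-3652) = ((17 + (3 - 4*(-1)))/(-14 + (3 - 4*(-1))))/(-1974) + (-5 + I*sqrt(1742))/(-3652) = ((17 + (3 + 4))/(-14 + (3 + 4)))*(-1/1974) + (-5 + I*sqrt(1742))*(-1/3652) = ((17 + 7)/(-14 + 7))*(-1/1974) + (5/3652 - I*sqrt(1742)/3652) = (24/(-7))*(-1/1974) + (5/3652 - I*sqrt(1742)/3652) = -1/7*24*(-1/1974) + (5/3652 - I*sqrt(1742)/3652) = -24/7*(-1/1974) + (5/3652 - I*sqrt(1742)/3652) = 4/2303 + (5/3652 - I*sqrt(1742)/3652) = 26123/8410556 - I*sqrt(1742)/3652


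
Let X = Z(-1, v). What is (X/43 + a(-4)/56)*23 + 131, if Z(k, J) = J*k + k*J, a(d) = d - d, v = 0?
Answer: 131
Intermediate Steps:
a(d) = 0
Z(k, J) = 2*J*k (Z(k, J) = J*k + J*k = 2*J*k)
X = 0 (X = 2*0*(-1) = 0)
(X/43 + a(-4)/56)*23 + 131 = (0/43 + 0/56)*23 + 131 = (0*(1/43) + 0*(1/56))*23 + 131 = (0 + 0)*23 + 131 = 0*23 + 131 = 0 + 131 = 131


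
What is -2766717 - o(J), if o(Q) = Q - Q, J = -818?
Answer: -2766717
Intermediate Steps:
o(Q) = 0
-2766717 - o(J) = -2766717 - 1*0 = -2766717 + 0 = -2766717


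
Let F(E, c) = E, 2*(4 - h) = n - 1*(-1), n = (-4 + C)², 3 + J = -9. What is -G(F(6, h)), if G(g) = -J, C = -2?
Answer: -12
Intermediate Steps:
J = -12 (J = -3 - 9 = -12)
n = 36 (n = (-4 - 2)² = (-6)² = 36)
h = -29/2 (h = 4 - (36 - 1*(-1))/2 = 4 - (36 + 1)/2 = 4 - ½*37 = 4 - 37/2 = -29/2 ≈ -14.500)
G(g) = 12 (G(g) = -1*(-12) = 12)
-G(F(6, h)) = -1*12 = -12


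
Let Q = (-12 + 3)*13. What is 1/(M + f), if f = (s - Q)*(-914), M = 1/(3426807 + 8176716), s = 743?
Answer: -11603523/9120833218919 ≈ -1.2722e-6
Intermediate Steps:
M = 1/11603523 ≈ 8.6181e-8
Q = -117 (Q = -9*13 = -117)
f = -786040 (f = (743 - 1*(-117))*(-914) = (743 + 117)*(-914) = 860*(-914) = -786040)
1/(M + f) = 1/(1/11603523 - 786040) = 1/(-9120833218919/11603523) = -11603523/9120833218919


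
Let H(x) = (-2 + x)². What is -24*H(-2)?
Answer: -384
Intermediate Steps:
-24*H(-2) = -24*(-2 - 2)² = -24*(-4)² = -24*16 = -384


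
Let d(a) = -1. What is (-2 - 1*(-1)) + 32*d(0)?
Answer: -33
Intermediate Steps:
(-2 - 1*(-1)) + 32*d(0) = (-2 - 1*(-1)) + 32*(-1) = (-2 + 1) - 32 = -1 - 32 = -33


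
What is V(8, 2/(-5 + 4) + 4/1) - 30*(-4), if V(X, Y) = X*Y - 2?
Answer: 134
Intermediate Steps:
V(X, Y) = -2 + X*Y
V(8, 2/(-5 + 4) + 4/1) - 30*(-4) = (-2 + 8*(2/(-5 + 4) + 4/1)) - 30*(-4) = (-2 + 8*(2/(-1) + 4*1)) + 120 = (-2 + 8*(2*(-1) + 4)) + 120 = (-2 + 8*(-2 + 4)) + 120 = (-2 + 8*2) + 120 = (-2 + 16) + 120 = 14 + 120 = 134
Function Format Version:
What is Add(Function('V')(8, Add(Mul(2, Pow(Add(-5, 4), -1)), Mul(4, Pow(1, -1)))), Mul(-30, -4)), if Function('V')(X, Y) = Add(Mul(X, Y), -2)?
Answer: 134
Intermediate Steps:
Function('V')(X, Y) = Add(-2, Mul(X, Y))
Add(Function('V')(8, Add(Mul(2, Pow(Add(-5, 4), -1)), Mul(4, Pow(1, -1)))), Mul(-30, -4)) = Add(Add(-2, Mul(8, Add(Mul(2, Pow(Add(-5, 4), -1)), Mul(4, Pow(1, -1))))), Mul(-30, -4)) = Add(Add(-2, Mul(8, Add(Mul(2, Pow(-1, -1)), Mul(4, 1)))), 120) = Add(Add(-2, Mul(8, Add(Mul(2, -1), 4))), 120) = Add(Add(-2, Mul(8, Add(-2, 4))), 120) = Add(Add(-2, Mul(8, 2)), 120) = Add(Add(-2, 16), 120) = Add(14, 120) = 134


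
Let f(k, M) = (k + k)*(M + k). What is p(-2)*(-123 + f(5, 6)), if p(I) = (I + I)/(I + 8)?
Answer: 26/3 ≈ 8.6667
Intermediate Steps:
f(k, M) = 2*k*(M + k) (f(k, M) = (2*k)*(M + k) = 2*k*(M + k))
p(I) = 2*I/(8 + I) (p(I) = (2*I)/(8 + I) = 2*I/(8 + I))
p(-2)*(-123 + f(5, 6)) = (2*(-2)/(8 - 2))*(-123 + 2*5*(6 + 5)) = (2*(-2)/6)*(-123 + 2*5*11) = (2*(-2)*(⅙))*(-123 + 110) = -⅔*(-13) = 26/3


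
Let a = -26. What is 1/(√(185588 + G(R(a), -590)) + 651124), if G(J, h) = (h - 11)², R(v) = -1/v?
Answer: 651124/423961916587 - √546789/423961916587 ≈ 1.5341e-6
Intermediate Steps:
G(J, h) = (-11 + h)²
1/(√(185588 + G(R(a), -590)) + 651124) = 1/(√(185588 + (-11 - 590)²) + 651124) = 1/(√(185588 + (-601)²) + 651124) = 1/(√(185588 + 361201) + 651124) = 1/(√546789 + 651124) = 1/(651124 + √546789)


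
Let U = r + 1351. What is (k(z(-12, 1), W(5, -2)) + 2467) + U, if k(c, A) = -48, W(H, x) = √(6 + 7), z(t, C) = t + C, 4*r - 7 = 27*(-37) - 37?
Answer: 14051/4 ≈ 3512.8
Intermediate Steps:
r = -1029/4 (r = 7/4 + (27*(-37) - 37)/4 = 7/4 + (-999 - 37)/4 = 7/4 + (¼)*(-1036) = 7/4 - 259 = -1029/4 ≈ -257.25)
z(t, C) = C + t
W(H, x) = √13
U = 4375/4 (U = -1029/4 + 1351 = 4375/4 ≈ 1093.8)
(k(z(-12, 1), W(5, -2)) + 2467) + U = (-48 + 2467) + 4375/4 = 2419 + 4375/4 = 14051/4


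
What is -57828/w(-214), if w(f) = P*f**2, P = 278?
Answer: -14457/3182822 ≈ -0.0045422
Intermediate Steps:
w(f) = 278*f**2
-57828/w(-214) = -57828/(278*(-214)**2) = -57828/(278*45796) = -57828/12731288 = -57828*1/12731288 = -14457/3182822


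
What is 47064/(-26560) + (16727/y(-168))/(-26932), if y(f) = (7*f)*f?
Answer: -3912864791081/2208174071040 ≈ -1.7720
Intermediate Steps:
y(f) = 7*f**2
47064/(-26560) + (16727/y(-168))/(-26932) = 47064/(-26560) + (16727/((7*(-168)**2)))/(-26932) = 47064*(-1/26560) + (16727/((7*28224)))*(-1/26932) = -5883/3320 + (16727/197568)*(-1/26932) = -5883/3320 - 16727/5320901376 = -3912864791081/2208174071040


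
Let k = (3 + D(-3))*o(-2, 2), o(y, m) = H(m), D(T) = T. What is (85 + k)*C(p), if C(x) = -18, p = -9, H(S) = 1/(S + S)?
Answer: -1530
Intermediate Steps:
H(S) = 1/(2*S)
o(y, m) = 1/(2*m)
k = 0 (k = (3 - 3)*((1/2)/2) = 0*((1/2)*(1/2)) = 0*(1/4) = 0)
(85 + k)*C(p) = (85 + 0)*(-18) = 85*(-18) = -1530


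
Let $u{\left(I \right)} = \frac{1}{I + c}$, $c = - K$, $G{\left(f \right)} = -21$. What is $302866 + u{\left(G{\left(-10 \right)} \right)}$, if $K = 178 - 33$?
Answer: $\frac{50275755}{166} \approx 3.0287 \cdot 10^{5}$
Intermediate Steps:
$K = 145$ ($K = 178 - 33 = 145$)
$c = -145$ ($c = \left(-1\right) 145 = -145$)
$u{\left(I \right)} = \frac{1}{-145 + I}$ ($u{\left(I \right)} = \frac{1}{I - 145} = \frac{1}{-145 + I}$)
$302866 + u{\left(G{\left(-10 \right)} \right)} = 302866 + \frac{1}{-145 - 21} = 302866 + \frac{1}{-166} = 302866 - \frac{1}{166} = \frac{50275755}{166}$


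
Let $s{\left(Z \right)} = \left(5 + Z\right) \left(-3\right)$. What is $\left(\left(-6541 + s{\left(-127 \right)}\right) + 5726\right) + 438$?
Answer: $-11$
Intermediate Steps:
$s{\left(Z \right)} = -15 - 3 Z$
$\left(\left(-6541 + s{\left(-127 \right)}\right) + 5726\right) + 438 = \left(\left(-6541 - -366\right) + 5726\right) + 438 = \left(\left(-6541 + \left(-15 + 381\right)\right) + 5726\right) + 438 = \left(\left(-6541 + 366\right) + 5726\right) + 438 = \left(-6175 + 5726\right) + 438 = -449 + 438 = -11$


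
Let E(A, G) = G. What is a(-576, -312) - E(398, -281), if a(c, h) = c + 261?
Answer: -34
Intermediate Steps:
a(c, h) = 261 + c
a(-576, -312) - E(398, -281) = (261 - 576) - 1*(-281) = -315 + 281 = -34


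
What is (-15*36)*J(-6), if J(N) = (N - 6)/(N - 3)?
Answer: -720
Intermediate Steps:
J(N) = (-6 + N)/(-3 + N)
(-15*36)*J(-6) = (-15*36)*((-6 - 6)/(-3 - 6)) = -540*(-12)/(-9) = -(-60)*(-12) = -540*4/3 = -720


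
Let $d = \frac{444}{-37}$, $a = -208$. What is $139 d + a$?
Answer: $-1876$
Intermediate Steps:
$d = -12$ ($d = 444 \left(- \frac{1}{37}\right) = -12$)
$139 d + a = 139 \left(-12\right) - 208 = -1668 - 208 = -1876$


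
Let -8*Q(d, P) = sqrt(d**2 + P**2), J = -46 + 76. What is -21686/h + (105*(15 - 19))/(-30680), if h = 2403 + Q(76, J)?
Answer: -1277083458777/141724534250 - 86744*sqrt(1669)/92388875 ≈ -9.0494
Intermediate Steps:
J = 30
Q(d, P) = -sqrt(P**2 + d**2)/8 (Q(d, P) = -sqrt(d**2 + P**2)/8 = -sqrt(P**2 + d**2)/8)
h = 2403 - sqrt(1669)/4 (h = 2403 - sqrt(30**2 + 76**2)/8 = 2403 - sqrt(900 + 5776)/8 = 2403 - sqrt(1669)/4 ≈ 2392.8)
-21686/h + (105*(15 - 19))/(-30680) = -21686/(2403 - sqrt(1669)/4) + (105*(15 - 19))/(-30680) = -21686/(2403 - sqrt(1669)/4) + (105*(-4))*(-1/30680) = -21686/(2403 - sqrt(1669)/4) - 420*(-1/30680) = -21686/(2403 - sqrt(1669)/4) + 21/1534 = 21/1534 - 21686/(2403 - sqrt(1669)/4)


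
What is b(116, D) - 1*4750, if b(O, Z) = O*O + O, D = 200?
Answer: 8822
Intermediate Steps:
b(O, Z) = O + O**2 (b(O, Z) = O**2 + O = O + O**2)
b(116, D) - 1*4750 = 116*(1 + 116) - 1*4750 = 116*117 - 4750 = 13572 - 4750 = 8822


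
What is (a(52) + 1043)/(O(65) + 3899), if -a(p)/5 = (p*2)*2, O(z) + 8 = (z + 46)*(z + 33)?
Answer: 1/4923 ≈ 0.00020313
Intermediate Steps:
O(z) = -8 + (33 + z)*(46 + z) (O(z) = -8 + (z + 46)*(z + 33) = -8 + (46 + z)*(33 + z) = -8 + (33 + z)*(46 + z))
a(p) = -20*p (a(p) = -5*p*2*2 = -5*2*p*2 = -20*p)
(a(52) + 1043)/(O(65) + 3899) = (-20*52 + 1043)/((1510 + 65² + 79*65) + 3899) = (-1040 + 1043)/((1510 + 4225 + 5135) + 3899) = 3/(10870 + 3899) = 3/14769 = 3*(1/14769) = 1/4923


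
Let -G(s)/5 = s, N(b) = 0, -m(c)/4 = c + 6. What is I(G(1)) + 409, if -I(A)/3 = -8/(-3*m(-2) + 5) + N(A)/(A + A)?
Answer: 21701/53 ≈ 409.45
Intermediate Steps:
m(c) = -24 - 4*c (m(c) = -4*(c + 6) = -4*(6 + c) = -24 - 4*c)
G(s) = -5*s
I(A) = 24/53 (I(A) = -3*(-8/(-3*(-24 - 4*(-2)) + 5) + 0/(A + A)) = -3*(-8/(-3*(-24 + 8) + 5) + 0/((2*A))) = -3*(-8/(-3*(-16) + 5) + 0*(1/(2*A))) = -3*(-8/(48 + 5) + 0) = -3*(-8/53 + 0) = -3*(-8/53) = 24/53)
I(G(1)) + 409 = 24/53 + 409 = 21701/53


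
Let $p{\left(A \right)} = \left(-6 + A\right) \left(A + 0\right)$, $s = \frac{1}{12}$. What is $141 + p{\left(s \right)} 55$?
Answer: $\frac{16399}{144} \approx 113.88$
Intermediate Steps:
$s = \frac{1}{12} \approx 0.083333$
$p{\left(A \right)} = A \left(-6 + A\right)$ ($p{\left(A \right)} = \left(-6 + A\right) A = A \left(-6 + A\right)$)
$141 + p{\left(s \right)} 55 = 141 + \frac{-6 + \frac{1}{12}}{12} \cdot 55 = 141 + \frac{1}{12} \left(- \frac{71}{12}\right) 55 = 141 - \frac{3905}{144} = \frac{16399}{144}$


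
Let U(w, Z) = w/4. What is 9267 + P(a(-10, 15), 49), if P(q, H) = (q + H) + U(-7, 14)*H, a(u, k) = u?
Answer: 36881/4 ≈ 9220.3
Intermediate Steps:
U(w, Z) = w/4 (U(w, Z) = w*(¼) = w/4)
P(q, H) = q - 3*H/4 (P(q, H) = (q + H) + ((¼)*(-7))*H = (H + q) - 7*H/4 = q - 3*H/4)
9267 + P(a(-10, 15), 49) = 9267 + (-10 - ¾*49) = 9267 + (-10 - 147/4) = 9267 - 187/4 = 36881/4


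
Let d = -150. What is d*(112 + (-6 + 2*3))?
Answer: -16800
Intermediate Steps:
d*(112 + (-6 + 2*3)) = -150*(112 + (-6 + 2*3)) = -150*(112 + (-6 + 6)) = -150*(112 + 0) = -150*112 = -16800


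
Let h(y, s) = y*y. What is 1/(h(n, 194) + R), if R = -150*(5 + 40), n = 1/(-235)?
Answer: -55225/372768749 ≈ -0.00014815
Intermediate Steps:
n = -1/235 ≈ -0.0042553
h(y, s) = y²
R = -6750 (R = -150*45 = -6750)
1/(h(n, 194) + R) = 1/((-1/235)² - 6750) = 1/(1/55225 - 6750) = 1/(-372768749/55225) = -55225/372768749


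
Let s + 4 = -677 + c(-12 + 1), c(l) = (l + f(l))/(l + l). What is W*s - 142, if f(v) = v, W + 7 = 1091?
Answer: -737262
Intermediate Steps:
W = 1084 (W = -7 + 1091 = 1084)
c(l) = 1 (c(l) = (l + l)/(l + l) = (2*l)/((2*l)) = (2*l)*(1/(2*l)) = 1)
s = -680 (s = -4 + (-677 + 1) = -4 - 676 = -680)
W*s - 142 = 1084*(-680) - 142 = -737120 - 142 = -737262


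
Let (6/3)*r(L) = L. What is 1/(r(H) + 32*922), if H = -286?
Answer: 1/29361 ≈ 3.4059e-5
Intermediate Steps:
r(L) = L/2
1/(r(H) + 32*922) = 1/((1/2)*(-286) + 32*922) = 1/(-143 + 29504) = 1/29361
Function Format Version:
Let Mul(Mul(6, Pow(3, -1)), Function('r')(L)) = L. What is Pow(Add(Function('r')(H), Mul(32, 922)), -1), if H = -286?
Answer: Rational(1, 29361) ≈ 3.4059e-5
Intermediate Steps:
Function('r')(L) = Mul(Rational(1, 2), L)
Pow(Add(Function('r')(H), Mul(32, 922)), -1) = Pow(Add(Mul(Rational(1, 2), -286), Mul(32, 922)), -1) = Pow(Add(-143, 29504), -1) = Pow(29361, -1) = Rational(1, 29361)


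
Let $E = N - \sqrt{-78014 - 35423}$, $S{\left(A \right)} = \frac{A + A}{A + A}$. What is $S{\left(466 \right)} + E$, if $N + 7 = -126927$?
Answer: $-126933 - i \sqrt{113437} \approx -1.2693 \cdot 10^{5} - 336.8 i$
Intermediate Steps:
$S{\left(A \right)} = 1$ ($S{\left(A \right)} = \frac{2 A}{2 A} = 2 A \frac{1}{2 A} = 1$)
$N = -126934$ ($N = -7 - 126927 = -126934$)
$E = -126934 - i \sqrt{113437}$ ($E = -126934 - \sqrt{-78014 - 35423} = -126934 - \sqrt{-113437} = -126934 - i \sqrt{113437} \approx -1.2693 \cdot 10^{5} - 336.8 i$)
$S{\left(466 \right)} + E = 1 - \left(126934 + i \sqrt{113437}\right) = -126933 - i \sqrt{113437}$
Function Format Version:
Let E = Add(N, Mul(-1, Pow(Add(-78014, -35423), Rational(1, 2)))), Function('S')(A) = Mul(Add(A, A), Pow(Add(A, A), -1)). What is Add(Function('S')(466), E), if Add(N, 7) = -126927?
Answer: Add(-126933, Mul(-1, I, Pow(113437, Rational(1, 2)))) ≈ Add(-1.2693e+5, Mul(-336.80, I))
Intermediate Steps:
Function('S')(A) = 1 (Function('S')(A) = Mul(Mul(2, A), Pow(Mul(2, A), -1)) = Mul(Mul(2, A), Mul(Rational(1, 2), Pow(A, -1))) = 1)
N = -126934 (N = Add(-7, -126927) = -126934)
E = Add(-126934, Mul(-1, I, Pow(113437, Rational(1, 2)))) (E = Add(-126934, Mul(-1, Pow(Add(-78014, -35423), Rational(1, 2)))) = Add(-126934, Mul(-1, Pow(-113437, Rational(1, 2)))) = Add(-126934, Mul(-1, Mul(I, Pow(113437, Rational(1, 2))))) = Add(-126934, Mul(-1, I, Pow(113437, Rational(1, 2)))) ≈ Add(-1.2693e+5, Mul(-336.80, I)))
Add(Function('S')(466), E) = Add(1, Add(-126934, Mul(-1, I, Pow(113437, Rational(1, 2))))) = Add(-126933, Mul(-1, I, Pow(113437, Rational(1, 2))))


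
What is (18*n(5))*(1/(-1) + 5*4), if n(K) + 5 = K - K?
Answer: -1710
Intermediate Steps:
n(K) = -5 (n(K) = -5 + (K - K) = -5 + 0 = -5)
(18*n(5))*(1/(-1) + 5*4) = (18*(-5))*(1/(-1) + 5*4) = -90*(-1 + 20) = -90*19 = -1710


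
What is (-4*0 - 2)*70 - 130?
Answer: -270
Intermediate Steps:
(-4*0 - 2)*70 - 130 = (0 - 2)*70 - 130 = -2*70 - 130 = -140 - 130 = -270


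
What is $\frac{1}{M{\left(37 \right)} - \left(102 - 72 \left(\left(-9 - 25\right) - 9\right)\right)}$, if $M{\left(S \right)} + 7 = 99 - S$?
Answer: $- \frac{1}{3143} \approx -0.00031817$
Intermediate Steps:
$M{\left(S \right)} = 92 - S$ ($M{\left(S \right)} = -7 - \left(-99 + S\right) = 92 - S$)
$\frac{1}{M{\left(37 \right)} - \left(102 - 72 \left(\left(-9 - 25\right) - 9\right)\right)} = \frac{1}{\left(92 - 37\right) - \left(102 - 72 \left(\left(-9 - 25\right) - 9\right)\right)} = \frac{1}{\left(92 - 37\right) - \left(102 - 72 \left(-34 - 9\right)\right)} = \frac{1}{55 - \left(102 - -3096\right)} = \frac{1}{55 - \left(102 + 3096\right)} = \frac{1}{55 - 3198} = \frac{1}{-3143} = - \frac{1}{3143}$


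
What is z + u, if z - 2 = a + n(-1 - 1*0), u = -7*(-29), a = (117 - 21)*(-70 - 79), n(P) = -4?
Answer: -14103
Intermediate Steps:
a = -14304 (a = 96*(-149) = -14304)
u = 203
z = -14306 (z = 2 + (-14304 - 4) = 2 - 14308 = -14306)
z + u = -14306 + 203 = -14103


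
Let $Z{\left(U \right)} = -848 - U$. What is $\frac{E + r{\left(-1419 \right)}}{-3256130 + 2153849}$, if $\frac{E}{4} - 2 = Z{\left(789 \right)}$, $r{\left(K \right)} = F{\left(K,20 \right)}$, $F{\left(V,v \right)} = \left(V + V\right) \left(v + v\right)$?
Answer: $\frac{40020}{367427} \approx 0.10892$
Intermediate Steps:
$F{\left(V,v \right)} = 4 V v$ ($F{\left(V,v \right)} = 2 V 2 v = 4 V v$)
$r{\left(K \right)} = 80 K$ ($r{\left(K \right)} = 4 K 20 = 80 K$)
$E = -6540$ ($E = 8 + 4 \left(-848 - 789\right) = 8 + 4 \left(-1637\right) = 8 - 6548 = -6540$)
$\frac{E + r{\left(-1419 \right)}}{-3256130 + 2153849} = \frac{-6540 + 80 \left(-1419\right)}{-3256130 + 2153849} = \frac{-6540 - 113520}{-1102281} = \left(-120060\right) \left(- \frac{1}{1102281}\right) = \frac{40020}{367427}$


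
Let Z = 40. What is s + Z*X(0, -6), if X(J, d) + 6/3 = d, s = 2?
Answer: -318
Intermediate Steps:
X(J, d) = -2 + d
s + Z*X(0, -6) = 2 + 40*(-2 - 6) = 2 + 40*(-8) = 2 - 320 = -318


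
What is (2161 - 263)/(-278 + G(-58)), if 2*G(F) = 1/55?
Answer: -208780/30579 ≈ -6.8276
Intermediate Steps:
G(F) = 1/110 (G(F) = (½)/55 = (½)*(1/55) = 1/110)
(2161 - 263)/(-278 + G(-58)) = (2161 - 263)/(-278 + 1/110) = 1898/(-30579/110) = 1898*(-110/30579) = -208780/30579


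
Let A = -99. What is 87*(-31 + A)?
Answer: -11310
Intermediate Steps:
87*(-31 + A) = 87*(-31 - 99) = 87*(-130) = -11310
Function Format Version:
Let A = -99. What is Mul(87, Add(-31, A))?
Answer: -11310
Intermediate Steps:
Mul(87, Add(-31, A)) = Mul(87, Add(-31, -99)) = Mul(87, -130) = -11310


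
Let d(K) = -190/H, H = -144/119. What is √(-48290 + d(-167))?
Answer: 5*I*√277246/12 ≈ 219.39*I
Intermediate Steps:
H = -144/119 (H = -144*1/119 = -144/119 ≈ -1.2101)
d(K) = 11305/72 (d(K) = -190/(-144/119) = -190*(-119/144) = 11305/72)
√(-48290 + d(-167)) = √(-48290 + 11305/72) = √(-3465575/72) = 5*I*√277246/12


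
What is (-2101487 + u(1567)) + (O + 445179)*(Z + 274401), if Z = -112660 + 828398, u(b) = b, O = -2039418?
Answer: -1578520309141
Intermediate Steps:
Z = 715738
(-2101487 + u(1567)) + (O + 445179)*(Z + 274401) = (-2101487 + 1567) + (-2039418 + 445179)*(715738 + 274401) = -2099920 - 1594239*990139 = -2099920 - 1578518209221 = -1578520309141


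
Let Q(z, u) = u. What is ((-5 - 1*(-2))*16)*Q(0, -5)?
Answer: 240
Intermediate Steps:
((-5 - 1*(-2))*16)*Q(0, -5) = ((-5 - 1*(-2))*16)*(-5) = ((-5 + 2)*16)*(-5) = -3*16*(-5) = -48*(-5) = 240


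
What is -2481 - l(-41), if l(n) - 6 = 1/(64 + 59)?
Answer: -305902/123 ≈ -2487.0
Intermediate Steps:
l(n) = 739/123 (l(n) = 6 + 1/(64 + 59) = 6 + 1/123 = 739/123)
-2481 - l(-41) = -2481 - 1*739/123 = -2481 - 739/123 = -305902/123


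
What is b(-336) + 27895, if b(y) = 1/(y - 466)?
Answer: 22371789/802 ≈ 27895.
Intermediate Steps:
b(y) = 1/(-466 + y)
b(-336) + 27895 = 1/(-466 - 336) + 27895 = 1/(-802) + 27895 = -1/802 + 27895 = 22371789/802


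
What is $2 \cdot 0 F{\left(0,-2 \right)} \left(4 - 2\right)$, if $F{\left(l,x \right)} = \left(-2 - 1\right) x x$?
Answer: $0$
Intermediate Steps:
$F{\left(l,x \right)} = - 3 x^{2}$
$2 \cdot 0 F{\left(0,-2 \right)} \left(4 - 2\right) = 2 \cdot 0 \left(- 3 \left(-2\right)^{2}\right) \left(4 - 2\right) = 0 \left(\left(-3\right) 4\right) 2 = 0 \left(-12\right) 2 = 0 \cdot 2 = 0$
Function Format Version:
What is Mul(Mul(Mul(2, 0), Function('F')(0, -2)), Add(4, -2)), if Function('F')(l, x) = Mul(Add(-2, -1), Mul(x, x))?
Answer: 0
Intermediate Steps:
Function('F')(l, x) = Mul(-3, Pow(x, 2))
Mul(Mul(Mul(2, 0), Function('F')(0, -2)), Add(4, -2)) = Mul(Mul(Mul(2, 0), Mul(-3, Pow(-2, 2))), Add(4, -2)) = Mul(Mul(0, Mul(-3, 4)), 2) = Mul(Mul(0, -12), 2) = Mul(0, 2) = 0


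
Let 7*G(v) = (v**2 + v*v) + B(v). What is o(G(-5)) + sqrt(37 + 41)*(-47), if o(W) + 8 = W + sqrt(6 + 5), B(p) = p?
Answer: -11/7 + sqrt(11) - 47*sqrt(78) ≈ -413.35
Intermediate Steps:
G(v) = v/7 + 2*v**2/7 (G(v) = ((v**2 + v*v) + v)/7 = ((v**2 + v**2) + v)/7 = (2*v**2 + v)/7 = (v + 2*v**2)/7 = v/7 + 2*v**2/7)
o(W) = -8 + W + sqrt(11) (o(W) = -8 + (W + sqrt(6 + 5)) = -8 + (W + sqrt(11)) = -8 + W + sqrt(11))
o(G(-5)) + sqrt(37 + 41)*(-47) = (-8 + (1/7)*(-5)*(1 + 2*(-5)) + sqrt(11)) + sqrt(37 + 41)*(-47) = (-8 + (1/7)*(-5)*(1 - 10) + sqrt(11)) + sqrt(78)*(-47) = (-8 + (1/7)*(-5)*(-9) + sqrt(11)) - 47*sqrt(78) = (-8 + 45/7 + sqrt(11)) - 47*sqrt(78) = (-11/7 + sqrt(11)) - 47*sqrt(78) = -11/7 + sqrt(11) - 47*sqrt(78)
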